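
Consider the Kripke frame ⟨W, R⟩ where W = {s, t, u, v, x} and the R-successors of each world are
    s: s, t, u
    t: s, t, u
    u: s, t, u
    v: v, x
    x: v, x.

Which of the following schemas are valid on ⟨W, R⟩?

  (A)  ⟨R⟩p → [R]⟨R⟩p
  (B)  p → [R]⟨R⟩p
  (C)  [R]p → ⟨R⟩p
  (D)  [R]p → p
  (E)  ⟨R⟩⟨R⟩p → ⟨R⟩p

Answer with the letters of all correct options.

A, B, C, D, E

R is reflexive: each world relates to itself.
R is symmetric: every R-edge is matched by its reverse.
R is transitive: R is closed under composition.
R is euclidean: any two R-successors of the same world are R-related.
R is serial: every world has an R-successor.
(A) ⟨R⟩p → [R]⟨R⟩p is axiom 5, which corresponds to the euclidean property. R is euclidean — valid.
(B) p → [R]⟨R⟩p is axiom B, which corresponds to symmetry. R is symmetric — valid.
(C) [R]p → ⟨R⟩p is axiom D; it is valid on a frame exactly when R is serial. R is serial, so valid.
(D) axiom T: valid iff R is reflexive. R is reflexive — valid.
(E) the dual of axiom 4: valid iff R is transitive. R is transitive — valid.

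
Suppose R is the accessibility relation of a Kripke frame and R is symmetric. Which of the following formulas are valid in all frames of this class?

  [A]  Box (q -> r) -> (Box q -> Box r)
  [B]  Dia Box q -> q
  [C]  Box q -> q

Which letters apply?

A, B

(A) this is just K, valid on every normal frame.
(B) Dia Box q -> q (the dual of axiom B) characterises the symmetric frames. Every such R is symmetric — valid.
(C) axiom T: valid iff R is reflexive. Such an R need not be reflexive — not valid.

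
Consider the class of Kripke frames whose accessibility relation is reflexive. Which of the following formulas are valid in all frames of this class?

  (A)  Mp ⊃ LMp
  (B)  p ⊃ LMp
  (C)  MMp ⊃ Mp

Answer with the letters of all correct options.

A reflexive relation is serial.
(A) axiom 5: valid iff R is euclidean. Such an R need not be euclidean — not valid.
(B) p ⊃ LMp is axiom B; it is valid on a frame exactly when R is symmetric. Such an R need not be symmetric, so not valid.
(C) MMp ⊃ Mp is the dual of axiom 4; it is valid on a frame exactly when R is transitive. Such an R need not be transitive, so not valid.

none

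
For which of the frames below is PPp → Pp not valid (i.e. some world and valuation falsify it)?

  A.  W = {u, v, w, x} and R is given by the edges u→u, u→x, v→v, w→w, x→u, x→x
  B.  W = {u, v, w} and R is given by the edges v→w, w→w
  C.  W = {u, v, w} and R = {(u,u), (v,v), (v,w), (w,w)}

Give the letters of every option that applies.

The schema PPp → Pp is the dual of axiom 4; it is valid on a frame iff R is transitive.
(A) R is transitive (R is closed under composition), so the schema is valid here.
(B) R is transitive (R is closed under composition), so the schema is valid here.
(C) R is transitive (R is closed under composition), so the schema is valid here.

none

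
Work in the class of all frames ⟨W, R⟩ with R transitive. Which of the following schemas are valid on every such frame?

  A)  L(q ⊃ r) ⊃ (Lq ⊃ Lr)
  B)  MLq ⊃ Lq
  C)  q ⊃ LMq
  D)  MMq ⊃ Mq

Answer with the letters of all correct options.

(A) L(q ⊃ r) ⊃ (Lq ⊃ Lr) is axiom K, valid on every Kripke frame — valid.
(B) the dual of axiom 5: valid iff R is euclidean. Such an R need not be euclidean — not valid.
(C) axiom B: valid iff R is symmetric. Such an R need not be symmetric — not valid.
(D) MMq ⊃ Mq (the dual of axiom 4) characterises the transitive frames. Every such R is transitive — valid.

A, D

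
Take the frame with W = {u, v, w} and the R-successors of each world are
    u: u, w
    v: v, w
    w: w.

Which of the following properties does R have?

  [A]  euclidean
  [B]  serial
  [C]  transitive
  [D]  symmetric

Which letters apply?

(A) not euclidean: u R w and u R u but not w R u.
(B) serial: every world has an R-successor.
(C) transitive: R is closed under composition.
(D) not symmetric: u R w but not w R u.

B, C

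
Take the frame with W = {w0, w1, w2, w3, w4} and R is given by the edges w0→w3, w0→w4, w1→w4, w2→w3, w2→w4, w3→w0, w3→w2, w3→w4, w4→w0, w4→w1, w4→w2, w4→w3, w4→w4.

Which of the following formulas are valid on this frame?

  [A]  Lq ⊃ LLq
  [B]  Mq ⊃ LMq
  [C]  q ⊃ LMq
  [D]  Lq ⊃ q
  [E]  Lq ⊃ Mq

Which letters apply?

C, E

R is not reflexive: not w0 R w0.
R is symmetric: every R-edge is matched by its reverse.
R is not transitive: w0 R w3 and w3 R w0 but not w0 R w0.
R is not euclidean: w3 R w0 and w3 R w2 but not w0 R w2.
R is serial: every world has an R-successor.
(A) Lq ⊃ LLq is axiom 4; it is valid on a frame exactly when R is transitive. R is not transitive, so not valid.
(B) Mq ⊃ LMq is axiom 5; it is valid on a frame exactly when R is euclidean. R is not euclidean, so not valid.
(C) q ⊃ LMq is axiom B; it is valid on a frame exactly when R is symmetric. R is symmetric, so valid.
(D) Lq ⊃ q (axiom T) characterises the reflexive frames. R is not reflexive — not valid.
(E) Lq ⊃ Mq (axiom D) characterises the serial frames. R is serial — valid.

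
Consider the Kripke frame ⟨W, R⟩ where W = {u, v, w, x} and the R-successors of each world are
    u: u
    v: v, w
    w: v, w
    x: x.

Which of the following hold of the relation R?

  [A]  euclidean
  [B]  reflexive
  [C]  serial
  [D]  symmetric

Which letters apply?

A, B, C, D

(A) euclidean: any two R-successors of the same world are R-related.
(B) reflexive: each world relates to itself.
(C) serial: every world has an R-successor.
(D) symmetric: every R-edge is matched by its reverse.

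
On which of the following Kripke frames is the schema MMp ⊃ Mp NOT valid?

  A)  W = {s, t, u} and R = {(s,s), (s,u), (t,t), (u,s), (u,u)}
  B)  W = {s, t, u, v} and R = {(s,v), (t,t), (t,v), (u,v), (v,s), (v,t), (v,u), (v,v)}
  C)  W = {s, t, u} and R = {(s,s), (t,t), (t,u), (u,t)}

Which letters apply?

The schema MMp ⊃ Mp is the dual of axiom 4; it is valid on a frame iff R is transitive.
(A) R is transitive (R is closed under composition), so the schema is valid here.
(B) R is not transitive (s R v and v R s but not s R s), so the schema fails here.
(C) R is not transitive (u R t and t R u but not u R u), so the schema fails here.

B, C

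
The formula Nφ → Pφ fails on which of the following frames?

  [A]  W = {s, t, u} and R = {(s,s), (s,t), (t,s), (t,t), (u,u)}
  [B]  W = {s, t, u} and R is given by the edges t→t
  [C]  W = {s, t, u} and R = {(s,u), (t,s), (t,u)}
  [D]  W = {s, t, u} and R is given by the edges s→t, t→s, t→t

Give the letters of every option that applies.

B, C, D

The schema Nφ → Pφ is axiom D; it is valid on a frame iff R is serial.
(A) R is serial (every world has an R-successor), so the schema is valid here.
(B) R is not serial (s has no R-successor), so the schema fails here.
(C) R is not serial (u has no R-successor), so the schema fails here.
(D) R is not serial (u has no R-successor), so the schema fails here.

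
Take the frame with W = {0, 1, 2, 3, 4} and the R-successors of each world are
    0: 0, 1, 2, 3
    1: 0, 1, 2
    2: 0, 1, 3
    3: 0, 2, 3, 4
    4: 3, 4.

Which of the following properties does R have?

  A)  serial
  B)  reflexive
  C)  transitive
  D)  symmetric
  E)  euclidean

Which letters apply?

A, D

(A) serial: every world has an R-successor.
(B) not reflexive: not 2 R 2.
(C) not transitive: 0 R 3 and 3 R 4 but not 0 R 4.
(D) symmetric: every R-edge is matched by its reverse.
(E) not euclidean: 0 R 1 and 0 R 3 but not 1 R 3.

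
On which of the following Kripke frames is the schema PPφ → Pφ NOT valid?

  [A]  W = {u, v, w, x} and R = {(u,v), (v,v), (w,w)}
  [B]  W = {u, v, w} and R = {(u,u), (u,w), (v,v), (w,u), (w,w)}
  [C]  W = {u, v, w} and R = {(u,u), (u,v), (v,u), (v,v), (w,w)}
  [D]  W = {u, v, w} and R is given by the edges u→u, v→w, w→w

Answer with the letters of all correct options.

none

The schema PPφ → Pφ is the dual of axiom 4; it is valid on a frame iff R is transitive.
(A) R is transitive (R is closed under composition), so the schema is valid here.
(B) R is transitive (R is closed under composition), so the schema is valid here.
(C) R is transitive (R is closed under composition), so the schema is valid here.
(D) R is transitive (R is closed under composition), so the schema is valid here.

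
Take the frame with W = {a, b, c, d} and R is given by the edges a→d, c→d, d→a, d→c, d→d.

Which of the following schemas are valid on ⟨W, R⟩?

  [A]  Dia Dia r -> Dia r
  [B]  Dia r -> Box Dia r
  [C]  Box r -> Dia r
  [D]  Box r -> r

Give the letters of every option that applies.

R is not reflexive: not a R a.
R is not transitive: a R d and d R a but not a R a.
R is not euclidean: d R a and d R c but not a R c.
R is not serial: b has no R-successor.
(A) the dual of axiom 4: valid iff R is transitive. R is not transitive — not valid.
(B) Dia r -> Box Dia r is axiom 5, which corresponds to the euclidean property. R is not euclidean — not valid.
(C) Box r -> Dia r is axiom D; it is valid on a frame exactly when R is serial. R is not serial, so not valid.
(D) Box r -> r (axiom T) characterises the reflexive frames. R is not reflexive — not valid.

none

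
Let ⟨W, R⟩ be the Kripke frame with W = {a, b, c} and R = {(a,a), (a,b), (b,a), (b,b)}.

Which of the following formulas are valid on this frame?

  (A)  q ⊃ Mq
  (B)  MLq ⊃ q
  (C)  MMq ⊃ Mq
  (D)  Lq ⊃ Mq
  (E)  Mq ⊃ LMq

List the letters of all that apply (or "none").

B, C, E

R is not reflexive: not c R c.
R is symmetric: every R-edge is matched by its reverse.
R is transitive: R is closed under composition.
R is euclidean: any two R-successors of the same world are R-related.
R is not serial: c has no R-successor.
(A) q ⊃ Mq (the dual of axiom T) characterises the reflexive frames. R is not reflexive — not valid.
(B) MLq ⊃ q (the dual of axiom B) characterises the symmetric frames. R is symmetric — valid.
(C) MMq ⊃ Mq is the dual of axiom 4, which corresponds to transitivity. R is transitive — valid.
(D) Lq ⊃ Mq is axiom D, which corresponds to seriality. R is not serial — not valid.
(E) Mq ⊃ LMq is axiom 5, which corresponds to the euclidean property. R is euclidean — valid.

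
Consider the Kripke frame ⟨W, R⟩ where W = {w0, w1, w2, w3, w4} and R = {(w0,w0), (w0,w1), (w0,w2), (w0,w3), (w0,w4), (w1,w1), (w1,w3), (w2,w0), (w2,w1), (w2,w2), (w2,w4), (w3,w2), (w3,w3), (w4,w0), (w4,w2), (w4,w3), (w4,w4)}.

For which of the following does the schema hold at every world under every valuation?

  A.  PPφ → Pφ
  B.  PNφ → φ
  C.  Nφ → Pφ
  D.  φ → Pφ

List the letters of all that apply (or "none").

R is reflexive: each world relates to itself.
R is not symmetric: w0 R w1 but not w1 R w0.
R is not transitive: w1 R w3 and w3 R w2 but not w1 R w2.
R is serial: every world has an R-successor.
(A) the dual of axiom 4: valid iff R is transitive. R is not transitive — not valid.
(B) PNφ → φ is the dual of axiom B; it is valid on a frame exactly when R is symmetric. R is not symmetric, so not valid.
(C) axiom D: valid iff R is serial. R is serial — valid.
(D) φ → Pφ (the dual of axiom T) characterises the reflexive frames. R is reflexive — valid.

C, D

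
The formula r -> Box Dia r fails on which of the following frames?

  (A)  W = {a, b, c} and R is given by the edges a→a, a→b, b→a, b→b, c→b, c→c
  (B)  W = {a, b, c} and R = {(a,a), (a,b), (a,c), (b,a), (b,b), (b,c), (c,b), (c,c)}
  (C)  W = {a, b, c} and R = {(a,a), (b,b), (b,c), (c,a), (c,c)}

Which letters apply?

A, B, C

The schema r -> Box Dia r is axiom B; it is valid on a frame iff R is symmetric.
(A) R is not symmetric (c R b but not b R c), so the schema fails here.
(B) R is not symmetric (a R c but not c R a), so the schema fails here.
(C) R is not symmetric (b R c but not c R b), so the schema fails here.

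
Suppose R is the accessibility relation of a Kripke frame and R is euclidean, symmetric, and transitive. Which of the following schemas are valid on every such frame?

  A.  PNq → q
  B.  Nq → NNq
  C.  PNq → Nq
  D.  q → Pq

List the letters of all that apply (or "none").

A, B, C

(A) PNq → q is the dual of axiom B; it is valid on a frame exactly when R is symmetric. Every such R is symmetric, so valid.
(B) Nq → NNq (axiom 4) characterises the transitive frames. Every such R is transitive — valid.
(C) the dual of axiom 5: valid iff R is euclidean. Every such R is euclidean — valid.
(D) q → Pq (the dual of axiom T) characterises the reflexive frames. Such an R need not be reflexive — not valid.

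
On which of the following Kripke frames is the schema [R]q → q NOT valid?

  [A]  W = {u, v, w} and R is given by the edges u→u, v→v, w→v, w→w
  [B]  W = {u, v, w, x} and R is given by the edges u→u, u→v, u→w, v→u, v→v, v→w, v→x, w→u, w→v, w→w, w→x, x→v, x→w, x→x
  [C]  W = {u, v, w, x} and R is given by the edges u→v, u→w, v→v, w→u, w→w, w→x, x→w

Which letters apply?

The schema [R]q → q is axiom T; it is valid on a frame iff R is reflexive.
(A) R is reflexive (each world relates to itself), so the schema is valid here.
(B) R is reflexive (each world relates to itself), so the schema is valid here.
(C) R is not reflexive (not u R u), so the schema fails here.

C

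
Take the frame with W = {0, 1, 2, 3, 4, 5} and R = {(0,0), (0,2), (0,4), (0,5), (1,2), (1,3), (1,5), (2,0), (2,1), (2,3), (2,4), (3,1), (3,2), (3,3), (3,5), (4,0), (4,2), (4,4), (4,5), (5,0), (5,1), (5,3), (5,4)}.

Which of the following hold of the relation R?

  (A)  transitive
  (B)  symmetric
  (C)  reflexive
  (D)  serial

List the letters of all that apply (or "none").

B, D

(A) not transitive: 0 R 2 and 2 R 1 but not 0 R 1.
(B) symmetric: every R-edge is matched by its reverse.
(C) not reflexive: not 1 R 1.
(D) serial: every world has an R-successor.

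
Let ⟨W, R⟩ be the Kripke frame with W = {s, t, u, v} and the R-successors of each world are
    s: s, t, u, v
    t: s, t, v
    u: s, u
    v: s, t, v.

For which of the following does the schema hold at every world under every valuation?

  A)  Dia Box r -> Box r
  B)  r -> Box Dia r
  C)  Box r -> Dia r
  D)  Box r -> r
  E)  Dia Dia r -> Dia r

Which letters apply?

R is reflexive: each world relates to itself.
R is symmetric: every R-edge is matched by its reverse.
R is not transitive: t R s and s R u but not t R u.
R is not euclidean: s R t and s R u but not t R u.
R is serial: every world has an R-successor.
(A) Dia Box r -> Box r is the dual of axiom 5, which corresponds to the euclidean property. R is not euclidean — not valid.
(B) r -> Box Dia r is axiom B; it is valid on a frame exactly when R is symmetric. R is symmetric, so valid.
(C) Box r -> Dia r is axiom D; it is valid on a frame exactly when R is serial. R is serial, so valid.
(D) axiom T: valid iff R is reflexive. R is reflexive — valid.
(E) Dia Dia r -> Dia r is the dual of axiom 4; it is valid on a frame exactly when R is transitive. R is not transitive, so not valid.

B, C, D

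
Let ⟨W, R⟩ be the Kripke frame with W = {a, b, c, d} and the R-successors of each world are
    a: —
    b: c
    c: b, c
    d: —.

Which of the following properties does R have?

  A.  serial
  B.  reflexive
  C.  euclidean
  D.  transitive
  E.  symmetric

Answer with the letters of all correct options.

E

(A) not serial: a has no R-successor.
(B) not reflexive: not a R a.
(C) not euclidean: c R b and c R b but not b R b.
(D) not transitive: b R c and c R b but not b R b.
(E) symmetric: every R-edge is matched by its reverse.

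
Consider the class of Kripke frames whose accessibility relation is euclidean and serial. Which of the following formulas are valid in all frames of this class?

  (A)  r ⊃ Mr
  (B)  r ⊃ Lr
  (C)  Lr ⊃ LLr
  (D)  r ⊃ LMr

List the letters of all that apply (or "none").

(A) the dual of axiom T: valid iff R is reflexive. Such an R need not be reflexive — not valid.
(B) r ⊃ Lr (equivalent to ◇p→p) corresponds to R being a subset of the identity. Such an R need not be a subset of the identity, so not valid.
(C) Lr ⊃ LLr is axiom 4; it is valid on a frame exactly when R is transitive. Such an R need not be transitive, so not valid.
(D) axiom B: valid iff R is symmetric. Such an R need not be symmetric — not valid.

none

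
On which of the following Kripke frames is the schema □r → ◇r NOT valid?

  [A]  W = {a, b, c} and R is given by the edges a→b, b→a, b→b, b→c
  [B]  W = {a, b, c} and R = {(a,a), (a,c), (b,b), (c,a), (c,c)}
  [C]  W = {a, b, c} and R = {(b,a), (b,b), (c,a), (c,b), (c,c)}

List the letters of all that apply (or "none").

A, C

The schema □r → ◇r is axiom D; it is valid on a frame iff R is serial.
(A) R is not serial (c has no R-successor), so the schema fails here.
(B) R is serial (every world has an R-successor), so the schema is valid here.
(C) R is not serial (a has no R-successor), so the schema fails here.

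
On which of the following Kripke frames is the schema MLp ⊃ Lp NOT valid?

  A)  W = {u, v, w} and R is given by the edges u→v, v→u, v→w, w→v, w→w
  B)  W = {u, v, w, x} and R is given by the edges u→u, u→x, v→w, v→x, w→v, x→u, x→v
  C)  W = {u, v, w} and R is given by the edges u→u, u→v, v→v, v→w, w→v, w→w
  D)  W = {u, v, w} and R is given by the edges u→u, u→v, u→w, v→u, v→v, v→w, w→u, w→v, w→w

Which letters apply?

A, B, C

The schema MLp ⊃ Lp is the dual of axiom 5; it is valid on a frame iff R is euclidean.
(A) R is not euclidean (v R u and v R w but not u R w), so the schema fails here.
(B) R is not euclidean (v R w and v R x but not w R x), so the schema fails here.
(C) R is not euclidean (u R v and u R u but not v R u), so the schema fails here.
(D) R is euclidean (any two R-successors of the same world are R-related), so the schema is valid here.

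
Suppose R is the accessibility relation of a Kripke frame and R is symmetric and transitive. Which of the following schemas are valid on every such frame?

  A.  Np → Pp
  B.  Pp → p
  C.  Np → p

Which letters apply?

none

A symmetric transitive relation is euclidean (uRv and uRw give vRu by symmetry, then vRw by transitivity).
(A) Np → Pp is axiom D, which corresponds to seriality. Such an R need not be serial — not valid.
(B) Pp → p is the converse of T; it holds exactly when R ⊆ identity. Such an R need not be a subset of the identity — not valid.
(C) Np → p is axiom T; it is valid on a frame exactly when R is reflexive. Such an R need not be reflexive, so not valid.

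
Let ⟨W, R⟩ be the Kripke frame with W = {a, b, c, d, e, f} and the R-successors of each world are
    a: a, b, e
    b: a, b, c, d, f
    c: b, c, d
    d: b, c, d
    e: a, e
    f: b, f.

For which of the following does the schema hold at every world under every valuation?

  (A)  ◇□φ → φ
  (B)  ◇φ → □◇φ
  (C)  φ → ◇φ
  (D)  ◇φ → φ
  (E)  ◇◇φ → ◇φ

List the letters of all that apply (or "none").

R is reflexive: each world relates to itself.
R is symmetric: every R-edge is matched by its reverse.
R is not transitive: a R b and b R c but not a R c.
R is not euclidean: a R b and a R e but not b R e.
R is not a subset of the identity: a R b with a ≠ b.
(A) the dual of axiom B: valid iff R is symmetric. R is symmetric — valid.
(B) axiom 5: valid iff R is euclidean. R is not euclidean — not valid.
(C) the dual of axiom T: valid iff R is reflexive. R is reflexive — valid.
(D) ◇φ → φ (the converse of T) corresponds to R being a subset of the identity. Here R ⊄ identity, so not valid.
(E) the dual of axiom 4: valid iff R is transitive. R is not transitive — not valid.

A, C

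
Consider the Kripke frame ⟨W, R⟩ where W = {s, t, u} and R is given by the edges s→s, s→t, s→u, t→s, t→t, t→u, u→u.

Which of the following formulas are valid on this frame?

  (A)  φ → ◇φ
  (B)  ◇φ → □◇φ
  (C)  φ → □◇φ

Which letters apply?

R is reflexive: each world relates to itself.
R is not symmetric: s R u but not u R s.
R is not euclidean: s R u and s R s but not u R s.
(A) the dual of axiom T: valid iff R is reflexive. R is reflexive — valid.
(B) ◇φ → □◇φ is axiom 5, which corresponds to the euclidean property. R is not euclidean — not valid.
(C) φ → □◇φ is axiom B; it is valid on a frame exactly when R is symmetric. R is not symmetric, so not valid.

A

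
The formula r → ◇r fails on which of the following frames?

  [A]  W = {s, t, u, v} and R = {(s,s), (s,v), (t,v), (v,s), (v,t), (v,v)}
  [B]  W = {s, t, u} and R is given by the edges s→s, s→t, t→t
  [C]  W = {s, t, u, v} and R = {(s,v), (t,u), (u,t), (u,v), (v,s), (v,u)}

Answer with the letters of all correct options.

A, B, C

The schema r → ◇r is the dual of axiom T; it is valid on a frame iff R is reflexive.
(A) R is not reflexive (not t R t), so the schema fails here.
(B) R is not reflexive (not u R u), so the schema fails here.
(C) R is not reflexive (not s R s), so the schema fails here.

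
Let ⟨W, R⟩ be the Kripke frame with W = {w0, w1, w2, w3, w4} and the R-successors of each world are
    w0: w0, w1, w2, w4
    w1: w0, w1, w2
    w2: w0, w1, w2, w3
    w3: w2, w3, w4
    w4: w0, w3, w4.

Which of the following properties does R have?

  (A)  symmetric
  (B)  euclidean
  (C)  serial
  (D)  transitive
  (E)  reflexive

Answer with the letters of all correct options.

(A) symmetric: every R-edge is matched by its reverse.
(B) not euclidean: w0 R w1 and w0 R w4 but not w1 R w4.
(C) serial: every world has an R-successor.
(D) not transitive: w0 R w2 and w2 R w3 but not w0 R w3.
(E) reflexive: each world relates to itself.

A, C, E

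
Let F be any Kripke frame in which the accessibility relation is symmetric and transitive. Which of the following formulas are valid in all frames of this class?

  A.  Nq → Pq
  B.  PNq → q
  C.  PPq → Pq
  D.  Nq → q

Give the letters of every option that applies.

A symmetric transitive relation is euclidean (uRv and uRw give vRu by symmetry, then vRw by transitivity).
(A) Nq → Pq (axiom D) characterises the serial frames. Such an R need not be serial — not valid.
(B) PNq → q (the dual of axiom B) characterises the symmetric frames. Every such R is symmetric — valid.
(C) the dual of axiom 4: valid iff R is transitive. Every such R is transitive — valid.
(D) Nq → q is axiom T; it is valid on a frame exactly when R is reflexive. Such an R need not be reflexive, so not valid.

B, C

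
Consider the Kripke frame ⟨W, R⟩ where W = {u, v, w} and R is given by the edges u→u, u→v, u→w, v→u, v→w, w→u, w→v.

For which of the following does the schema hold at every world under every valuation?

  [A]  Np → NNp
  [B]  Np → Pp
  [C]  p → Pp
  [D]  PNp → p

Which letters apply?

R is not reflexive: not v R v.
R is symmetric: every R-edge is matched by its reverse.
R is not transitive: v R u and u R v but not v R v.
R is serial: every world has an R-successor.
(A) Np → NNp (axiom 4) characterises the transitive frames. R is not transitive — not valid.
(B) Np → Pp is axiom D; it is valid on a frame exactly when R is serial. R is serial, so valid.
(C) p → Pp is the dual of axiom T, which corresponds to reflexivity. R is not reflexive — not valid.
(D) the dual of axiom B: valid iff R is symmetric. R is symmetric — valid.

B, D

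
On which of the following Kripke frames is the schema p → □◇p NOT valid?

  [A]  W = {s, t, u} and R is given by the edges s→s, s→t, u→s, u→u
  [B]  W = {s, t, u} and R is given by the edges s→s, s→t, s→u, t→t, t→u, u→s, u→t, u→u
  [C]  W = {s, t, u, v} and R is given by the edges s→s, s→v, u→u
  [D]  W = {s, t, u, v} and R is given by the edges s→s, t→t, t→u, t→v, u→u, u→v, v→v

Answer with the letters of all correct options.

A, B, C, D

The schema p → □◇p is axiom B; it is valid on a frame iff R is symmetric.
(A) R is not symmetric (s R t but not t R s), so the schema fails here.
(B) R is not symmetric (s R t but not t R s), so the schema fails here.
(C) R is not symmetric (s R v but not v R s), so the schema fails here.
(D) R is not symmetric (t R u but not u R t), so the schema fails here.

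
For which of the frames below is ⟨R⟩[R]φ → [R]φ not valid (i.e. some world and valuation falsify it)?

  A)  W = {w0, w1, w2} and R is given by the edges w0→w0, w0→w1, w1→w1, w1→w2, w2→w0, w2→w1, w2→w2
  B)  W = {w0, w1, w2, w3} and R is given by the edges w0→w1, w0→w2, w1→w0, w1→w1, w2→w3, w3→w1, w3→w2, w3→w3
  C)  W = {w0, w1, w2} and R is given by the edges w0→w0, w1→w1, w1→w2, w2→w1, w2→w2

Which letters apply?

A, B

The schema ⟨R⟩[R]φ → [R]φ is the dual of axiom 5; it is valid on a frame iff R is euclidean.
(A) R is not euclidean (w0 R w1 and w0 R w0 but not w1 R w0), so the schema fails here.
(B) R is not euclidean (w0 R w1 and w0 R w2 but not w1 R w2), so the schema fails here.
(C) R is euclidean (any two R-successors of the same world are R-related), so the schema is valid here.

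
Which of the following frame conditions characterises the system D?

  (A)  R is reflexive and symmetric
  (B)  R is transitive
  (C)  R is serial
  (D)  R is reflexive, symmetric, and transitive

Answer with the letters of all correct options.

C

(A) this class determines B (= KTB), not D.
(B) this class determines K4, not D.
(C) D is sound and complete for exactly this class.
(D) this class determines S5, not D.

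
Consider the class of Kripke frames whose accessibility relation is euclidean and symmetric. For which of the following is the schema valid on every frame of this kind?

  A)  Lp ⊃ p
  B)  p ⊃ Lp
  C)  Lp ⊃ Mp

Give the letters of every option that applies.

A symmetric euclidean relation is transitive (uRv and vRw give vRu by symmetry, then uRw by the euclidean condition, applied at v).
(A) Lp ⊃ p is axiom T, which corresponds to reflexivity. Such an R need not be reflexive — not valid.
(B) p ⊃ Lp (equivalent to ◇p→p) corresponds to R being a subset of the identity. Such an R need not be a subset of the identity, so not valid.
(C) axiom D: valid iff R is serial. Such an R need not be serial — not valid.

none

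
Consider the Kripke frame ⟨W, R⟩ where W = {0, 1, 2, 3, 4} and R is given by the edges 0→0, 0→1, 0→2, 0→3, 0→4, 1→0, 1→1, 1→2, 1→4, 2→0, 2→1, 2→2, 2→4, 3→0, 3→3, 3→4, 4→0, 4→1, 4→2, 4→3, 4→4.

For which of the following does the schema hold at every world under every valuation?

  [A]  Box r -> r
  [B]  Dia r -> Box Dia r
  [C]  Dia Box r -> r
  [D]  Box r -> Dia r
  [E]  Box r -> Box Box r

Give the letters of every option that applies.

R is reflexive: each world relates to itself.
R is symmetric: every R-edge is matched by its reverse.
R is not transitive: 1 R 0 and 0 R 3 but not 1 R 3.
R is not euclidean: 0 R 1 and 0 R 3 but not 1 R 3.
R is serial: every world has an R-successor.
(A) Box r -> r (axiom T) characterises the reflexive frames. R is reflexive — valid.
(B) axiom 5: valid iff R is euclidean. R is not euclidean — not valid.
(C) the dual of axiom B: valid iff R is symmetric. R is symmetric — valid.
(D) Box r -> Dia r is axiom D; it is valid on a frame exactly when R is serial. R is serial, so valid.
(E) Box r -> Box Box r (axiom 4) characterises the transitive frames. R is not transitive — not valid.

A, C, D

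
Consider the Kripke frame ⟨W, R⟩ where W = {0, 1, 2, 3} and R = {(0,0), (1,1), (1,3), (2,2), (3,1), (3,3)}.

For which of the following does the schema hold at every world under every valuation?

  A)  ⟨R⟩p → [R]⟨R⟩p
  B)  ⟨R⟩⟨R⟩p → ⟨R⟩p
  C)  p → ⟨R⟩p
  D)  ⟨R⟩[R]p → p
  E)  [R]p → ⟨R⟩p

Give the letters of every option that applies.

A, B, C, D, E

R is reflexive: each world relates to itself.
R is symmetric: every R-edge is matched by its reverse.
R is transitive: R is closed under composition.
R is euclidean: any two R-successors of the same world are R-related.
R is serial: every world has an R-successor.
(A) ⟨R⟩p → [R]⟨R⟩p is axiom 5; it is valid on a frame exactly when R is euclidean. R is euclidean, so valid.
(B) ⟨R⟩⟨R⟩p → ⟨R⟩p is the dual of axiom 4; it is valid on a frame exactly when R is transitive. R is transitive, so valid.
(C) p → ⟨R⟩p (the dual of axiom T) characterises the reflexive frames. R is reflexive — valid.
(D) ⟨R⟩[R]p → p (the dual of axiom B) characterises the symmetric frames. R is symmetric — valid.
(E) [R]p → ⟨R⟩p is axiom D, which corresponds to seriality. R is serial — valid.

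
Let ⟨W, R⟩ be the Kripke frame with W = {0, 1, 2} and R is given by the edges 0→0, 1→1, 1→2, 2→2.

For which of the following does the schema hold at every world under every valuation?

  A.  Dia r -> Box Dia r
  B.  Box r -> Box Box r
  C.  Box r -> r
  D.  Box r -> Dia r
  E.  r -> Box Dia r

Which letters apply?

R is reflexive: each world relates to itself.
R is not symmetric: 1 R 2 but not 2 R 1.
R is transitive: R is closed under composition.
R is not euclidean: 1 R 2 and 1 R 1 but not 2 R 1.
R is serial: every world has an R-successor.
(A) Dia r -> Box Dia r (axiom 5) characterises the euclidean frames. R is not euclidean — not valid.
(B) Box r -> Box Box r is axiom 4; it is valid on a frame exactly when R is transitive. R is transitive, so valid.
(C) axiom T: valid iff R is reflexive. R is reflexive — valid.
(D) axiom D: valid iff R is serial. R is serial — valid.
(E) r -> Box Dia r (axiom B) characterises the symmetric frames. R is not symmetric — not valid.

B, C, D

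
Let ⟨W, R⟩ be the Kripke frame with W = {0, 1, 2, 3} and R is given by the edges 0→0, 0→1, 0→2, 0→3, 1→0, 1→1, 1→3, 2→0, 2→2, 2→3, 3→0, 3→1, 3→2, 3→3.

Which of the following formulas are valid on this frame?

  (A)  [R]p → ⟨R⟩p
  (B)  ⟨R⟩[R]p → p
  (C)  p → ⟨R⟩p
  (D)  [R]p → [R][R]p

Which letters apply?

A, B, C

R is reflexive: each world relates to itself.
R is symmetric: every R-edge is matched by its reverse.
R is not transitive: 1 R 0 and 0 R 2 but not 1 R 2.
R is serial: every world has an R-successor.
(A) [R]p → ⟨R⟩p (axiom D) characterises the serial frames. R is serial — valid.
(B) ⟨R⟩[R]p → p is the dual of axiom B; it is valid on a frame exactly when R is symmetric. R is symmetric, so valid.
(C) the dual of axiom T: valid iff R is reflexive. R is reflexive — valid.
(D) [R]p → [R][R]p (axiom 4) characterises the transitive frames. R is not transitive — not valid.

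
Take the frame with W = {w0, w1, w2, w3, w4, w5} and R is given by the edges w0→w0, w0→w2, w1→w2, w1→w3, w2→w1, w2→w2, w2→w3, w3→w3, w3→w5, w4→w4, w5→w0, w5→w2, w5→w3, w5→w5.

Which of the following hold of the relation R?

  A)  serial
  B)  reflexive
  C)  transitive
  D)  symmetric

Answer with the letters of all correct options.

A

(A) serial: every world has an R-successor.
(B) not reflexive: not w1 R w1.
(C) not transitive: w0 R w2 and w2 R w1 but not w0 R w1.
(D) not symmetric: w0 R w2 but not w2 R w0.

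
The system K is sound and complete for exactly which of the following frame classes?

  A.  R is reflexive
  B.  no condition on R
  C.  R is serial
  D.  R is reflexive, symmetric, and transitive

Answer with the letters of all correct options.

B

(A) this class determines T (= KT), not K.
(B) K is sound and complete for exactly this class.
(C) this class determines D, not K.
(D) this class determines S5, not K.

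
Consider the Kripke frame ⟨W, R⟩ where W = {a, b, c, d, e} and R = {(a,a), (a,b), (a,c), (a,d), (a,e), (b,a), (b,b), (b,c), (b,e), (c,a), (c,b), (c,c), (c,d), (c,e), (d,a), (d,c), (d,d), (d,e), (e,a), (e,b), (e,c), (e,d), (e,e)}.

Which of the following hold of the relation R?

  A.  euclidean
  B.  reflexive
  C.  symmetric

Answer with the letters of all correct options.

B, C

(A) not euclidean: a R b and a R d but not b R d.
(B) reflexive: each world relates to itself.
(C) symmetric: every R-edge is matched by its reverse.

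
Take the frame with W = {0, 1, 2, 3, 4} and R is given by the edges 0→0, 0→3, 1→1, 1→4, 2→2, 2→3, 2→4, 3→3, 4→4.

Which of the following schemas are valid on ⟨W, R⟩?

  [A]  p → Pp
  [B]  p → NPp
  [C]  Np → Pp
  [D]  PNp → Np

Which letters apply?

A, C

R is reflexive: each world relates to itself.
R is not symmetric: 0 R 3 but not 3 R 0.
R is not euclidean: 0 R 3 and 0 R 0 but not 3 R 0.
R is serial: every world has an R-successor.
(A) p → Pp is the dual of axiom T, which corresponds to reflexivity. R is reflexive — valid.
(B) p → NPp is axiom B, which corresponds to symmetry. R is not symmetric — not valid.
(C) Np → Pp is axiom D, which corresponds to seriality. R is serial — valid.
(D) PNp → Np is the dual of axiom 5; it is valid on a frame exactly when R is euclidean. R is not euclidean, so not valid.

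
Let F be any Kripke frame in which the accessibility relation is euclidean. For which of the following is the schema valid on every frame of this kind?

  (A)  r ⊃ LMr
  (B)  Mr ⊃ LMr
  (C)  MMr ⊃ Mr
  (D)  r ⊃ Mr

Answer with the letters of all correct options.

(A) axiom B: valid iff R is symmetric. Such an R need not be symmetric — not valid.
(B) Mr ⊃ LMr (axiom 5) characterises the euclidean frames. Every such R is euclidean — valid.
(C) MMr ⊃ Mr (the dual of axiom 4) characterises the transitive frames. Such an R need not be transitive — not valid.
(D) r ⊃ Mr is the dual of axiom T; it is valid on a frame exactly when R is reflexive. Such an R need not be reflexive, so not valid.

B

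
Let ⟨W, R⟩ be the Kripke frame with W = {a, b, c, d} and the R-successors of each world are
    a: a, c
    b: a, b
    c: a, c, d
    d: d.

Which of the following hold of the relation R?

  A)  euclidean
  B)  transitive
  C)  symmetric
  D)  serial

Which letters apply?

D

(A) not euclidean: b R a and b R b but not a R b.
(B) not transitive: a R c and c R d but not a R d.
(C) not symmetric: b R a but not a R b.
(D) serial: every world has an R-successor.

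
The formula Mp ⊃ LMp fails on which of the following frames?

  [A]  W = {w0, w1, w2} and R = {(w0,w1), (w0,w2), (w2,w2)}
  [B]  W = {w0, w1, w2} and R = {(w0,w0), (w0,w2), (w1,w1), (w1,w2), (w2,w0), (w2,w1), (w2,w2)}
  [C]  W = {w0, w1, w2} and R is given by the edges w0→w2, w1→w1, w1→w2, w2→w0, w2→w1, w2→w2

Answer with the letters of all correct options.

A, B, C

The schema Mp ⊃ LMp is axiom 5; it is valid on a frame iff R is euclidean.
(A) R is not euclidean (w0 R w1 and w0 R w2 but not w1 R w2), so the schema fails here.
(B) R is not euclidean (w2 R w0 and w2 R w1 but not w0 R w1), so the schema fails here.
(C) R is not euclidean (w2 R w0 and w2 R w1 but not w0 R w1), so the schema fails here.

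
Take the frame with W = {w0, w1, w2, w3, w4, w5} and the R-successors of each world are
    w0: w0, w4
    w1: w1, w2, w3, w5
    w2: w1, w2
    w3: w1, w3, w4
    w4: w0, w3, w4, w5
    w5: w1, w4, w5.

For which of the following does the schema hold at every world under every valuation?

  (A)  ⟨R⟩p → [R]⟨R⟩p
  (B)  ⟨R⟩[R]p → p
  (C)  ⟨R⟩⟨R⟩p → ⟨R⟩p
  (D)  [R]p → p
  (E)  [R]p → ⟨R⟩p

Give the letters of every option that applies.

B, D, E

R is reflexive: each world relates to itself.
R is symmetric: every R-edge is matched by its reverse.
R is not transitive: w0 R w4 and w4 R w3 but not w0 R w3.
R is not euclidean: w1 R w2 and w1 R w3 but not w2 R w3.
R is serial: every world has an R-successor.
(A) ⟨R⟩p → [R]⟨R⟩p is axiom 5; it is valid on a frame exactly when R is euclidean. R is not euclidean, so not valid.
(B) ⟨R⟩[R]p → p is the dual of axiom B, which corresponds to symmetry. R is symmetric — valid.
(C) ⟨R⟩⟨R⟩p → ⟨R⟩p is the dual of axiom 4, which corresponds to transitivity. R is not transitive — not valid.
(D) [R]p → p is axiom T, which corresponds to reflexivity. R is reflexive — valid.
(E) axiom D: valid iff R is serial. R is serial — valid.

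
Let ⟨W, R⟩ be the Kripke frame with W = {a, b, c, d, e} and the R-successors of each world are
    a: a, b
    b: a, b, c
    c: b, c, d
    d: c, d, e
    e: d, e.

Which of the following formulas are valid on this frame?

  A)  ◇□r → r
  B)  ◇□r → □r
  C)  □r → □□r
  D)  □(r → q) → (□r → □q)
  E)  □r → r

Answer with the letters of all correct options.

A, D, E

R is reflexive: each world relates to itself.
R is symmetric: every R-edge is matched by its reverse.
R is not transitive: a R b and b R c but not a R c.
R is not euclidean: b R a and b R c but not a R c.
(A) ◇□r → r (the dual of axiom B) characterises the symmetric frames. R is symmetric — valid.
(B) ◇□r → □r (the dual of axiom 5) characterises the euclidean frames. R is not euclidean — not valid.
(C) axiom 4: valid iff R is transitive. R is not transitive — not valid.
(D) □(r → q) → (□r → □q) is the K axiom; it holds on all frames — valid.
(E) □r → r is axiom T; it is valid on a frame exactly when R is reflexive. R is reflexive, so valid.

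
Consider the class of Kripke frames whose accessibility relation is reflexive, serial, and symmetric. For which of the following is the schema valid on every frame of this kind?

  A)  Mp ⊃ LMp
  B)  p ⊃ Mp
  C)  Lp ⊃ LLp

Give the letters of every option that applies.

B

(A) Mp ⊃ LMp (axiom 5) characterises the euclidean frames. Such an R need not be euclidean — not valid.
(B) p ⊃ Mp (the dual of axiom T) characterises the reflexive frames. Every such R is reflexive — valid.
(C) Lp ⊃ LLp is axiom 4, which corresponds to transitivity. Such an R need not be transitive — not valid.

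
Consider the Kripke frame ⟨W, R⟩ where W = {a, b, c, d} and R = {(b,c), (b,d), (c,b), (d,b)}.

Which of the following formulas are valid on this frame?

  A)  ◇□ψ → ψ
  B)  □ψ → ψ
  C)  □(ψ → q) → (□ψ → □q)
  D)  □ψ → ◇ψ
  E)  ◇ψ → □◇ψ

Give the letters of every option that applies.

A, C

R is not reflexive: not a R a.
R is symmetric: every R-edge is matched by its reverse.
R is not euclidean: b R c and b R d but not c R d.
R is not serial: a has no R-successor.
(A) the dual of axiom B: valid iff R is symmetric. R is symmetric — valid.
(B) □ψ → ψ is axiom T, which corresponds to reflexivity. R is not reflexive — not valid.
(C) □(ψ → q) → (□ψ → □q) is the K axiom; it holds on all frames — valid.
(D) □ψ → ◇ψ (axiom D) characterises the serial frames. R is not serial — not valid.
(E) axiom 5: valid iff R is euclidean. R is not euclidean — not valid.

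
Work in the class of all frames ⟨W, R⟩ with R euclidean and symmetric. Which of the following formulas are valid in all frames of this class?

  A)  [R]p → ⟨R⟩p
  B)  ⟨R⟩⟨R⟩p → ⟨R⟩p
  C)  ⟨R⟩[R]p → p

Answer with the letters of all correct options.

B, C

A symmetric euclidean relation is transitive (uRv and vRw give vRu by symmetry, then uRw by the euclidean condition, applied at v).
(A) [R]p → ⟨R⟩p is axiom D; it is valid on a frame exactly when R is serial. Such an R need not be serial, so not valid.
(B) ⟨R⟩⟨R⟩p → ⟨R⟩p is the dual of axiom 4; it is valid on a frame exactly when R is transitive. Every such R is transitive, so valid.
(C) ⟨R⟩[R]p → p is the dual of axiom B, which corresponds to symmetry. Every such R is symmetric — valid.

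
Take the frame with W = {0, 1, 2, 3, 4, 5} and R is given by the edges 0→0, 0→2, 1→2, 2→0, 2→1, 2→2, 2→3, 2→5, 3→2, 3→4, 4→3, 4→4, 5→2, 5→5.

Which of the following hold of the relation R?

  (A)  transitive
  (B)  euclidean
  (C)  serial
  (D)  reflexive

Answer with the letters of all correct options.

C

(A) not transitive: 0 R 2 and 2 R 1 but not 0 R 1.
(B) not euclidean: 2 R 0 and 2 R 1 but not 0 R 1.
(C) serial: every world has an R-successor.
(D) not reflexive: not 1 R 1.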